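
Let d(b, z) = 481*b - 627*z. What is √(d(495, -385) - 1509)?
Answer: 9*√5901 ≈ 691.36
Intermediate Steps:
d(b, z) = -627*z + 481*b
√(d(495, -385) - 1509) = √((-627*(-385) + 481*495) - 1509) = √((241395 + 238095) - 1509) = √(479490 - 1509) = √477981 = 9*√5901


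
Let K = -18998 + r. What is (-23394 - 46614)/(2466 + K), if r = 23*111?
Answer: 70008/13979 ≈ 5.0081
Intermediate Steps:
r = 2553
K = -16445 (K = -18998 + 2553 = -16445)
(-23394 - 46614)/(2466 + K) = (-23394 - 46614)/(2466 - 16445) = -70008/(-13979) = -70008*(-1/13979) = 70008/13979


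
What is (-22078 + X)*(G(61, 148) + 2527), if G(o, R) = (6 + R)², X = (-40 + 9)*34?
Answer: -607053076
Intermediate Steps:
X = -1054 (X = -31*34 = -1054)
(-22078 + X)*(G(61, 148) + 2527) = (-22078 - 1054)*((6 + 148)² + 2527) = -23132*(154² + 2527) = -23132*(23716 + 2527) = -23132*26243 = -607053076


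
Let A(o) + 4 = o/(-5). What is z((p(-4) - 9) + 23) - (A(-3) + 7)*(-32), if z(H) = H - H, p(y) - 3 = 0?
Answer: 576/5 ≈ 115.20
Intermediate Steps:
p(y) = 3 (p(y) = 3 + 0 = 3)
A(o) = -4 - o/5 (A(o) = -4 + o/(-5) = -4 + o*(-⅕) = -4 - o/5)
z(H) = 0
z((p(-4) - 9) + 23) - (A(-3) + 7)*(-32) = 0 - ((-4 - ⅕*(-3)) + 7)*(-32) = 0 - ((-4 + ⅗) + 7)*(-32) = 0 - (-17/5 + 7)*(-32) = 0 - 18*(-32)/5 = 0 - 1*(-576/5) = 0 + 576/5 = 576/5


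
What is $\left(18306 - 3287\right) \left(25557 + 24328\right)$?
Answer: $749222815$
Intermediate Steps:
$\left(18306 - 3287\right) \left(25557 + 24328\right) = 15019 \cdot 49885 = 749222815$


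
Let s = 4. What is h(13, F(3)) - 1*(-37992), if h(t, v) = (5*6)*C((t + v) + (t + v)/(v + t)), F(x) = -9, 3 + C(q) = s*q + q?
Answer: 38652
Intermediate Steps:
C(q) = -3 + 5*q (C(q) = -3 + (4*q + q) = -3 + 5*q)
h(t, v) = 60 + 150*t + 150*v (h(t, v) = (5*6)*(-3 + 5*((t + v) + (t + v)/(v + t))) = 30*(-3 + 5*((t + v) + (t + v)/(t + v))) = 30*(-3 + 5*((t + v) + 1)) = 30*(-3 + 5*(1 + t + v)) = 30*(-3 + (5 + 5*t + 5*v)) = 30*(2 + 5*t + 5*v) = 60 + 150*t + 150*v)
h(13, F(3)) - 1*(-37992) = (60 + 150*13 + 150*(-9)) - 1*(-37992) = (60 + 1950 - 1350) + 37992 = 660 + 37992 = 38652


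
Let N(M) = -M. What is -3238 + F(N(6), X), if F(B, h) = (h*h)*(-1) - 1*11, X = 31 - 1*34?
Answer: -3258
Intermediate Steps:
X = -3 (X = 31 - 34 = -3)
F(B, h) = -11 - h**2 (F(B, h) = h**2*(-1) - 11 = -h**2 - 11 = -11 - h**2)
-3238 + F(N(6), X) = -3238 + (-11 - 1*(-3)**2) = -3238 + (-11 - 1*9) = -3238 + (-11 - 9) = -3238 - 20 = -3258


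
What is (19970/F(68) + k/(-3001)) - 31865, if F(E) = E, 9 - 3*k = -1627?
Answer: -9664100899/306102 ≈ -31572.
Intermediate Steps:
k = 1636/3 (k = 3 - ⅓*(-1627) = 3 + 1627/3 = 1636/3 ≈ 545.33)
(19970/F(68) + k/(-3001)) - 31865 = (19970/68 + (1636/3)/(-3001)) - 31865 = (19970*(1/68) + (1636/3)*(-1/3001)) - 31865 = (9985/34 - 1636/9003) - 31865 = 89839331/306102 - 31865 = -9664100899/306102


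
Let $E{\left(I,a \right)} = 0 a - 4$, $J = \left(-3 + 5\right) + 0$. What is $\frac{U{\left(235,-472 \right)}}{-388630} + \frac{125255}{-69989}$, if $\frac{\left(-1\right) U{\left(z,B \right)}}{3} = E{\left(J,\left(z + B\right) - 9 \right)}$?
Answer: $- \frac{24339345259}{13599912535} \approx -1.7897$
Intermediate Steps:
$J = 2$ ($J = 2 + 0 = 2$)
$E{\left(I,a \right)} = -4$ ($E{\left(I,a \right)} = 0 - 4 = -4$)
$U{\left(z,B \right)} = 12$ ($U{\left(z,B \right)} = \left(-3\right) \left(-4\right) = 12$)
$\frac{U{\left(235,-472 \right)}}{-388630} + \frac{125255}{-69989} = \frac{12}{-388630} + \frac{125255}{-69989} = 12 \left(- \frac{1}{388630}\right) + 125255 \left(- \frac{1}{69989}\right) = - \frac{6}{194315} - \frac{125255}{69989} = - \frac{24339345259}{13599912535}$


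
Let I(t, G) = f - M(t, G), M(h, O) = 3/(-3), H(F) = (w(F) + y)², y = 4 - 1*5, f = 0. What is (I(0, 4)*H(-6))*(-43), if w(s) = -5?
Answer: -1548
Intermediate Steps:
y = -1 (y = 4 - 5 = -1)
H(F) = 36 (H(F) = (-5 - 1)² = (-6)² = 36)
M(h, O) = -1 (M(h, O) = 3*(-⅓) = -1)
I(t, G) = 1 (I(t, G) = 0 - 1*(-1) = 0 + 1 = 1)
(I(0, 4)*H(-6))*(-43) = (1*36)*(-43) = 36*(-43) = -1548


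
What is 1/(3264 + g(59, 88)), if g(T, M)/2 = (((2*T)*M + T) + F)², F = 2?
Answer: 1/218199314 ≈ 4.5830e-9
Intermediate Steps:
g(T, M) = 2*(2 + T + 2*M*T)² (g(T, M) = 2*(((2*T)*M + T) + 2)² = 2*((2*M*T + T) + 2)² = 2*((T + 2*M*T) + 2)² = 2*(2 + T + 2*M*T)²)
1/(3264 + g(59, 88)) = 1/(3264 + 2*(2 + 59 + 2*88*59)²) = 1/(3264 + 2*(2 + 59 + 10384)²) = 1/(3264 + 2*10445²) = 1/(3264 + 2*109098025) = 1/(3264 + 218196050) = 1/218199314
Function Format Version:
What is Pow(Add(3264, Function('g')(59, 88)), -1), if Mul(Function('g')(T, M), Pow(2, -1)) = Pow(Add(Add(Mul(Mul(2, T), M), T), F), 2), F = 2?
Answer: Rational(1, 218199314) ≈ 4.5830e-9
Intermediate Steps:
Function('g')(T, M) = Mul(2, Pow(Add(2, T, Mul(2, M, T)), 2)) (Function('g')(T, M) = Mul(2, Pow(Add(Add(Mul(Mul(2, T), M), T), 2), 2)) = Mul(2, Pow(Add(Add(Mul(2, M, T), T), 2), 2)) = Mul(2, Pow(Add(Add(T, Mul(2, M, T)), 2), 2)) = Mul(2, Pow(Add(2, T, Mul(2, M, T)), 2)))
Pow(Add(3264, Function('g')(59, 88)), -1) = Pow(Add(3264, Mul(2, Pow(Add(2, 59, Mul(2, 88, 59)), 2))), -1) = Pow(Add(3264, Mul(2, Pow(Add(2, 59, 10384), 2))), -1) = Pow(Add(3264, Mul(2, Pow(10445, 2))), -1) = Pow(Add(3264, Mul(2, 109098025)), -1) = Pow(Add(3264, 218196050), -1) = Pow(218199314, -1) = Rational(1, 218199314)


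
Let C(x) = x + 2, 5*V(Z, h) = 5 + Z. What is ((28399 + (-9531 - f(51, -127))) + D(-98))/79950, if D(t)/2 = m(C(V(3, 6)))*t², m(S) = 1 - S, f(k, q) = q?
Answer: -154729/399750 ≈ -0.38706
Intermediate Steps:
V(Z, h) = 1 + Z/5 (V(Z, h) = (5 + Z)/5 = 1 + Z/5)
C(x) = 2 + x
D(t) = -26*t²/5 (D(t) = 2*((1 - (2 + (1 + (⅕)*3)))*t²) = 2*((1 - (2 + (1 + ⅗)))*t²) = 2*((1 - (2 + 8/5))*t²) = 2*((1 - 1*18/5)*t²) = 2*((1 - 18/5)*t²) = 2*(-13*t²/5) = -26*t²/5)
((28399 + (-9531 - f(51, -127))) + D(-98))/79950 = ((28399 + (-9531 - 1*(-127))) - 26/5*(-98)²)/79950 = ((28399 + (-9531 + 127)) - 26/5*9604)*(1/79950) = ((28399 - 9404) - 249704/5)*(1/79950) = (18995 - 249704/5)*(1/79950) = -154729/5*1/79950 = -154729/399750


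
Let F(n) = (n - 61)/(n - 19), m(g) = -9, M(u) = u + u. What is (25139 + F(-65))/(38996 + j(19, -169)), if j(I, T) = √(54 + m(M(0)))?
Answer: 89125358/138244361 - 13713*√5/276488722 ≈ 0.64458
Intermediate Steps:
M(u) = 2*u
j(I, T) = 3*√5 (j(I, T) = √(54 - 9) = √45 = 3*√5)
F(n) = (-61 + n)/(-19 + n)
(25139 + F(-65))/(38996 + j(19, -169)) = (25139 + (-61 - 65)/(-19 - 65))/(38996 + 3*√5) = (25139 - 126/(-84))/(38996 + 3*√5) = (25139 - 1/84*(-126))/(38996 + 3*√5) = (25139 + 3/2)/(38996 + 3*√5) = 50281/(2*(38996 + 3*√5))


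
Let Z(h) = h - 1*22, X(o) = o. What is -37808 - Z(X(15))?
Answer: -37801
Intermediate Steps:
Z(h) = -22 + h (Z(h) = h - 22 = -22 + h)
-37808 - Z(X(15)) = -37808 - (-22 + 15) = -37808 - 1*(-7) = -37808 + 7 = -37801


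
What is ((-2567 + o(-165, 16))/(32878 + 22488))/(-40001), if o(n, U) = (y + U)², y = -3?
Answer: 1199/1107347683 ≈ 1.0828e-6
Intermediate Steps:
o(n, U) = (-3 + U)²
((-2567 + o(-165, 16))/(32878 + 22488))/(-40001) = ((-2567 + (-3 + 16)²)/(32878 + 22488))/(-40001) = ((-2567 + 13²)/55366)*(-1/40001) = ((-2567 + 169)*(1/55366))*(-1/40001) = -2398*1/55366*(-1/40001) = -1199/27683*(-1/40001) = 1199/1107347683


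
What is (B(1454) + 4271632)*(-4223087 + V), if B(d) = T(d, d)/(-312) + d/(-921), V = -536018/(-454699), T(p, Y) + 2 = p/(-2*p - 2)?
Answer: -10887150879187230197836901/603518604936 ≈ -1.8039e+13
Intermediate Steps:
T(p, Y) = -2 + p/(-2 - 2*p) (T(p, Y) = -2 + p/(-2*p - 2) = -2 + p/(-2 - 2*p))
V = 76574/64957 (V = -536018*(-1/454699) = 76574/64957 ≈ 1.1788)
B(d) = -d/921 - (-4 - 5*d)/(624*(1 + d)) (B(d) = ((-4 - 5*d)/(2*(1 + d)))/(-312) + d/(-921) = ((-4 - 5*d)/(2*(1 + d)))*(-1/312) + d*(-1/921) = -(-4 - 5*d)/(624*(1 + d)) - d/921 = -d/921 - (-4 - 5*d)/(624*(1 + d)))
(B(1454) + 4271632)*(-4223087 + V) = ((1228 - 208*1454² + 1327*1454)/(191568*(1 + 1454)) + 4271632)*(-4223087 + 76574/64957) = ((1/191568)*(1228 - 208*2114116 + 1929458)/1455 + 4271632)*(-274318985685/64957) = ((1/191568)*(1/1455)*(1228 - 439736128 + 1929458) + 4271632)*(-274318985685/64957) = ((1/191568)*(1/1455)*(-437805442) + 4271632)*(-274318985685/64957) = (-218902721/139365720 + 4271632)*(-274318985685/64957) = (595318850352319/139365720)*(-274318985685/64957) = -10887150879187230197836901/603518604936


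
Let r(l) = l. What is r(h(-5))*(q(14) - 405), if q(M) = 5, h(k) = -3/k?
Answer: -240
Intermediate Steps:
r(h(-5))*(q(14) - 405) = (-3/(-5))*(5 - 405) = -3*(-⅕)*(-400) = (⅗)*(-400) = -240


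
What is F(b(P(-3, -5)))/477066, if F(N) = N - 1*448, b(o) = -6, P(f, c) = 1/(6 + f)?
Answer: -227/238533 ≈ -0.00095165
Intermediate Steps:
F(N) = -448 + N (F(N) = N - 448 = -448 + N)
F(b(P(-3, -5)))/477066 = (-448 - 6)/477066 = -454*1/477066 = -227/238533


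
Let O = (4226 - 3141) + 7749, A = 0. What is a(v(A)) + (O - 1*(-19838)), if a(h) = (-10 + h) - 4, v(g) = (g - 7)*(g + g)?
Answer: 28658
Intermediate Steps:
v(g) = 2*g*(-7 + g) (v(g) = (-7 + g)*(2*g) = 2*g*(-7 + g))
a(h) = -14 + h
O = 8834 (O = 1085 + 7749 = 8834)
a(v(A)) + (O - 1*(-19838)) = (-14 + 2*0*(-7 + 0)) + (8834 - 1*(-19838)) = (-14 + 2*0*(-7)) + (8834 + 19838) = (-14 + 0) + 28672 = -14 + 28672 = 28658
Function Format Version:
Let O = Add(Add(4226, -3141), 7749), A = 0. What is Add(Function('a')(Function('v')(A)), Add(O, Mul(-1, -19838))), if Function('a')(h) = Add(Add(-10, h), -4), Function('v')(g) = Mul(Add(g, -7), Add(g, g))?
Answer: 28658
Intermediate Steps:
Function('v')(g) = Mul(2, g, Add(-7, g)) (Function('v')(g) = Mul(Add(-7, g), Mul(2, g)) = Mul(2, g, Add(-7, g)))
Function('a')(h) = Add(-14, h)
O = 8834 (O = Add(1085, 7749) = 8834)
Add(Function('a')(Function('v')(A)), Add(O, Mul(-1, -19838))) = Add(Add(-14, Mul(2, 0, Add(-7, 0))), Add(8834, Mul(-1, -19838))) = Add(Add(-14, Mul(2, 0, -7)), Add(8834, 19838)) = Add(Add(-14, 0), 28672) = Add(-14, 28672) = 28658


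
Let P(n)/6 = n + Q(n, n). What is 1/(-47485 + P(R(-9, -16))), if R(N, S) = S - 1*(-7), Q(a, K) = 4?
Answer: -1/47515 ≈ -2.1046e-5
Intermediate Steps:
R(N, S) = 7 + S (R(N, S) = S + 7 = 7 + S)
P(n) = 24 + 6*n (P(n) = 6*(n + 4) = 6*(4 + n) = 24 + 6*n)
1/(-47485 + P(R(-9, -16))) = 1/(-47485 + (24 + 6*(7 - 16))) = 1/(-47485 + (24 + 6*(-9))) = 1/(-47485 + (24 - 54)) = 1/(-47485 - 30) = 1/(-47515) = -1/47515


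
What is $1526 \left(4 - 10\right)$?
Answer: $-9156$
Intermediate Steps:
$1526 \left(4 - 10\right) = 1526 \left(-6\right) = -9156$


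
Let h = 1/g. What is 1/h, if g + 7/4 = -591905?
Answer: -2367627/4 ≈ -5.9191e+5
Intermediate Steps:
g = -2367627/4 (g = -7/4 - 591905 = -2367627/4 ≈ -5.9191e+5)
h = -4/2367627 (h = 1/(-2367627/4) = -4/2367627 ≈ -1.6895e-6)
1/h = 1/(-4/2367627) = -2367627/4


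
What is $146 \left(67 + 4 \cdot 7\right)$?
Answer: $13870$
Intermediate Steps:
$146 \left(67 + 4 \cdot 7\right) = 146 \left(67 + 28\right) = 146 \cdot 95 = 13870$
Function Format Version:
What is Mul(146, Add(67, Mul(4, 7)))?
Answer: 13870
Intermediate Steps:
Mul(146, Add(67, Mul(4, 7))) = Mul(146, Add(67, 28)) = Mul(146, 95) = 13870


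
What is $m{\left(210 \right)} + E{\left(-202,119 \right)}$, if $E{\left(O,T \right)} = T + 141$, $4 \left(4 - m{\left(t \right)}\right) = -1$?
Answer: $\frac{1057}{4} \approx 264.25$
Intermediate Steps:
$m{\left(t \right)} = \frac{17}{4}$ ($m{\left(t \right)} = 4 - - \frac{1}{4} = 4 + \frac{1}{4} = \frac{17}{4}$)
$E{\left(O,T \right)} = 141 + T$
$m{\left(210 \right)} + E{\left(-202,119 \right)} = \frac{17}{4} + \left(141 + 119\right) = \frac{17}{4} + 260 = \frac{1057}{4}$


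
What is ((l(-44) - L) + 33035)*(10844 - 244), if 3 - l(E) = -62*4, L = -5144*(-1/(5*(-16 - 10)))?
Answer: 4592263440/13 ≈ 3.5325e+8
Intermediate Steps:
L = -2572/65 (L = -5144/((-5*(-26))) = -5144/130 = -5144*1/130 = -2572/65 ≈ -39.569)
l(E) = 251 (l(E) = 3 - (-62)*4 = 3 - 1*(-248) = 3 + 248 = 251)
((l(-44) - L) + 33035)*(10844 - 244) = ((251 - 1*(-2572/65)) + 33035)*(10844 - 244) = ((251 + 2572/65) + 33035)*10600 = (18887/65 + 33035)*10600 = (2166162/65)*10600 = 4592263440/13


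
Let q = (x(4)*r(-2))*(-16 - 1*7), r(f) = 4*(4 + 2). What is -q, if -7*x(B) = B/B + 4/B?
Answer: -1104/7 ≈ -157.71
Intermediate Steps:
r(f) = 24 (r(f) = 4*6 = 24)
x(B) = -⅐ - 4/(7*B) (x(B) = -(B/B + 4/B)/7 = -(1 + 4/B)/7 = -⅐ - 4/(7*B))
q = 1104/7 (q = (((⅐)*(-4 - 1*4)/4)*24)*(-16 - 1*7) = (((⅐)*(¼)*(-4 - 4))*24)*(-16 - 7) = (((⅐)*(¼)*(-8))*24)*(-23) = -2/7*24*(-23) = -48/7*(-23) = 1104/7 ≈ 157.71)
-q = -1*1104/7 = -1104/7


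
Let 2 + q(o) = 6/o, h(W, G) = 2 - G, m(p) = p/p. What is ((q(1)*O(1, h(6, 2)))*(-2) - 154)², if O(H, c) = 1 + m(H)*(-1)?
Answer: 23716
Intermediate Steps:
m(p) = 1
O(H, c) = 0 (O(H, c) = 1 + 1*(-1) = 1 - 1 = 0)
q(o) = -2 + 6/o
((q(1)*O(1, h(6, 2)))*(-2) - 154)² = (((-2 + 6/1)*0)*(-2) - 154)² = (((-2 + 6*1)*0)*(-2) - 154)² = (((-2 + 6)*0)*(-2) - 154)² = ((4*0)*(-2) - 154)² = (0*(-2) - 154)² = (0 - 154)² = (-154)² = 23716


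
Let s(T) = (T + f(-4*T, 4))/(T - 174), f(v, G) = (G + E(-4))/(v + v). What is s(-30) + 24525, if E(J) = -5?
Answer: 1200751201/48960 ≈ 24525.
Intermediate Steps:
f(v, G) = (-5 + G)/(2*v) (f(v, G) = (G - 5)/(v + v) = (-5 + G)/((2*v)) = (-5 + G)*(1/(2*v)) = (-5 + G)/(2*v))
s(T) = (T + 1/(8*T))/(-174 + T) (s(T) = (T + (-5 + 4)/(2*((-4*T))))/(T - 174) = (T + (½)*(-1/(4*T))*(-1))/(-174 + T) = (T + 1/(8*T))/(-174 + T))
s(-30) + 24525 = (⅛ + (-30)²)/((-30)*(-174 - 30)) + 24525 = -1/30*(⅛ + 900)/(-204) + 24525 = -1/30*(-1/204)*7201/8 + 24525 = 7201/48960 + 24525 = 1200751201/48960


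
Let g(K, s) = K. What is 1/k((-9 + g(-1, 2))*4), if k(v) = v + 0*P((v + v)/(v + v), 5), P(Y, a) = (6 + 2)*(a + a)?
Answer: -1/40 ≈ -0.025000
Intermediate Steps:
P(Y, a) = 16*a (P(Y, a) = 8*(2*a) = 16*a)
k(v) = v (k(v) = v + 0*(16*5) = v + 0*80 = v + 0 = v)
1/k((-9 + g(-1, 2))*4) = 1/((-9 - 1)*4) = 1/(-10*4) = 1/(-40) = -1/40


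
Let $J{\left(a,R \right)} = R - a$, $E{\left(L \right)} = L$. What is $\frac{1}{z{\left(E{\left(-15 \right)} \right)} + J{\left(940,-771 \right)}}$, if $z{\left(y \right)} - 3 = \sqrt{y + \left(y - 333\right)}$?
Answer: $- \frac{1708}{2917627} - \frac{11 i \sqrt{3}}{2917627} \approx -0.00058541 - 6.5302 \cdot 10^{-6} i$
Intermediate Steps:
$z{\left(y \right)} = 3 + \sqrt{-333 + 2 y}$ ($z{\left(y \right)} = 3 + \sqrt{y + \left(y - 333\right)} = 3 + \sqrt{y + \left(-333 + y\right)} = 3 + \sqrt{-333 + 2 y}$)
$\frac{1}{z{\left(E{\left(-15 \right)} \right)} + J{\left(940,-771 \right)}} = \frac{1}{\left(3 + \sqrt{-333 + 2 \left(-15\right)}\right) - 1711} = \frac{1}{\left(3 + \sqrt{-333 - 30}\right) - 1711} = \frac{1}{\left(3 + \sqrt{-363}\right) - 1711} = \frac{1}{\left(3 + 11 i \sqrt{3}\right) - 1711} = \frac{1}{-1708 + 11 i \sqrt{3}}$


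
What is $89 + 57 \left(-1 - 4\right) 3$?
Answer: $-766$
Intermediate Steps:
$89 + 57 \left(-1 - 4\right) 3 = 89 + 57 \left(\left(-5\right) 3\right) = 89 + 57 \left(-15\right) = 89 - 855 = -766$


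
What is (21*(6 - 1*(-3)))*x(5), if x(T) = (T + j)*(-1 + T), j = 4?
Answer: 6804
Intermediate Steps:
x(T) = (-1 + T)*(4 + T) (x(T) = (T + 4)*(-1 + T) = (4 + T)*(-1 + T) = (-1 + T)*(4 + T))
(21*(6 - 1*(-3)))*x(5) = (21*(6 - 1*(-3)))*(-4 + 5² + 3*5) = (21*(6 + 3))*(-4 + 25 + 15) = (21*9)*36 = 189*36 = 6804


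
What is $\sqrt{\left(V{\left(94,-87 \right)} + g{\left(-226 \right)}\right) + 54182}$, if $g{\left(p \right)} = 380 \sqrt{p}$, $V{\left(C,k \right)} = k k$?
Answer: $\sqrt{61751 + 380 i \sqrt{226}} \approx 248.76 + 11.482 i$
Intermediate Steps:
$V{\left(C,k \right)} = k^{2}$
$\sqrt{\left(V{\left(94,-87 \right)} + g{\left(-226 \right)}\right) + 54182} = \sqrt{\left(\left(-87\right)^{2} + 380 \sqrt{-226}\right) + 54182} = \sqrt{\left(7569 + 380 i \sqrt{226}\right) + 54182} = \sqrt{61751 + 380 i \sqrt{226}}$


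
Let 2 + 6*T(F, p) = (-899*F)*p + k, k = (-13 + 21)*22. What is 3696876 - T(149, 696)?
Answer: 19235163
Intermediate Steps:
k = 176 (k = 8*22 = 176)
T(F, p) = 29 - 899*F*p/6 (T(F, p) = -1/3 + ((-899*F)*p + 176)/6 = -1/3 + (-899*F*p + 176)/6 = -1/3 + (176 - 899*F*p)/6 = -1/3 + (88/3 - 899*F*p/6) = 29 - 899*F*p/6)
3696876 - T(149, 696) = 3696876 - (29 - 899/6*149*696) = 3696876 - (29 - 15538316) = 3696876 - 1*(-15538287) = 3696876 + 15538287 = 19235163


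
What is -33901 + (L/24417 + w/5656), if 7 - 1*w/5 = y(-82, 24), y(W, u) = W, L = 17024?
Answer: -4681707462043/138102552 ≈ -33900.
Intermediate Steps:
w = 445 (w = 35 - 5*(-82) = 35 + 410 = 445)
-33901 + (L/24417 + w/5656) = -33901 + (17024/24417 + 445/5656) = -33901 + 107153309/138102552 = -4681707462043/138102552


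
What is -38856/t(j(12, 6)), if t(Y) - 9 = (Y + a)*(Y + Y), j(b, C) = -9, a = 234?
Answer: 12952/1347 ≈ 9.6154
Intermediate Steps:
t(Y) = 9 + 2*Y*(234 + Y) (t(Y) = 9 + (Y + 234)*(Y + Y) = 9 + (234 + Y)*(2*Y) = 9 + 2*Y*(234 + Y))
-38856/t(j(12, 6)) = -38856/(9 + 2*(-9)² + 468*(-9)) = -38856/(9 + 2*81 - 4212) = -38856/(9 + 162 - 4212) = -38856/(-4041) = -38856*(-1/4041) = 12952/1347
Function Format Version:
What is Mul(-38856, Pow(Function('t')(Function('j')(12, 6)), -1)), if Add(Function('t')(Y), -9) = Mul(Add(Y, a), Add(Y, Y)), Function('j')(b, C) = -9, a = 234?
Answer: Rational(12952, 1347) ≈ 9.6154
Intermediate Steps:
Function('t')(Y) = Add(9, Mul(2, Y, Add(234, Y))) (Function('t')(Y) = Add(9, Mul(Add(Y, 234), Add(Y, Y))) = Add(9, Mul(Add(234, Y), Mul(2, Y))) = Add(9, Mul(2, Y, Add(234, Y))))
Mul(-38856, Pow(Function('t')(Function('j')(12, 6)), -1)) = Mul(-38856, Pow(Add(9, Mul(2, Pow(-9, 2)), Mul(468, -9)), -1)) = Mul(-38856, Pow(Add(9, Mul(2, 81), -4212), -1)) = Mul(-38856, Pow(Add(9, 162, -4212), -1)) = Mul(-38856, Pow(-4041, -1)) = Mul(-38856, Rational(-1, 4041)) = Rational(12952, 1347)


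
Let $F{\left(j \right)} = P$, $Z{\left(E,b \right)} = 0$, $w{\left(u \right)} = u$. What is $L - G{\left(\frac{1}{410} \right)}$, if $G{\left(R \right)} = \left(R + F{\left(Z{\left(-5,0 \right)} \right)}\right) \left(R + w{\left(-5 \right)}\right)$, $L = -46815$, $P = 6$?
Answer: $- \frac{7864558911}{168100} \approx -46785.0$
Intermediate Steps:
$F{\left(j \right)} = 6$
$G{\left(R \right)} = \left(-5 + R\right) \left(6 + R\right)$ ($G{\left(R \right)} = \left(R + 6\right) \left(R - 5\right) = \left(6 + R\right) \left(-5 + R\right) = \left(-5 + R\right) \left(6 + R\right)$)
$L - G{\left(\frac{1}{410} \right)} = -46815 - \left(-30 + \frac{1}{410} + \left(\frac{1}{410}\right)^{2}\right) = -46815 - \left(-30 + \frac{1}{410} + \frac{1}{168100}\right) = -46815 - - \frac{5042589}{168100} = -46815 + \frac{5042589}{168100} = - \frac{7864558911}{168100}$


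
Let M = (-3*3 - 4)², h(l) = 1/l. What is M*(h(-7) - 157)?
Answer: -185900/7 ≈ -26557.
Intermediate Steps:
M = 169 (M = (-9 - 4)² = (-13)² = 169)
M*(h(-7) - 157) = 169*(1/(-7) - 157) = 169*(-⅐ - 157) = 169*(-1100/7) = -185900/7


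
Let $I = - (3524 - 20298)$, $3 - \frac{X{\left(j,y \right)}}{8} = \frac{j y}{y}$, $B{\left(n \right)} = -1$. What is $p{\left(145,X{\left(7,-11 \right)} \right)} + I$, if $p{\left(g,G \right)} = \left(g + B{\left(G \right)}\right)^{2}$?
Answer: $37510$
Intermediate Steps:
$X{\left(j,y \right)} = 24 - 8 j$ ($X{\left(j,y \right)} = 24 - 8 \frac{j y}{y} = 24 - 8 j$)
$I = 16774$ ($I = \left(-1\right) \left(-16774\right) = 16774$)
$p{\left(g,G \right)} = \left(-1 + g\right)^{2}$ ($p{\left(g,G \right)} = \left(g - 1\right)^{2} = \left(-1 + g\right)^{2}$)
$p{\left(145,X{\left(7,-11 \right)} \right)} + I = \left(-1 + 145\right)^{2} + 16774 = 144^{2} + 16774 = 20736 + 16774 = 37510$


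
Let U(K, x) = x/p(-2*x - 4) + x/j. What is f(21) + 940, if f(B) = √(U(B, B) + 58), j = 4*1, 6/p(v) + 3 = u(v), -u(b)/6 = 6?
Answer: 940 + I*√293/2 ≈ 940.0 + 8.5586*I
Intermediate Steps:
u(b) = -36 (u(b) = -6*6 = -36)
p(v) = -2/13 (p(v) = 6/(-3 - 36) = 6/(-39) = 6*(-1/39) = -2/13)
j = 4
U(K, x) = -25*x/4 (U(K, x) = x/(-2/13) + x/4 = x*(-13/2) + x*(¼) = -13*x/2 + x/4 = -25*x/4)
f(B) = √(58 - 25*B/4) (f(B) = √(-25*B/4 + 58) = √(58 - 25*B/4))
f(21) + 940 = √(232 - 25*21)/2 + 940 = √(232 - 525)/2 + 940 = √(-293)/2 + 940 = (I*√293)/2 + 940 = I*√293/2 + 940 = 940 + I*√293/2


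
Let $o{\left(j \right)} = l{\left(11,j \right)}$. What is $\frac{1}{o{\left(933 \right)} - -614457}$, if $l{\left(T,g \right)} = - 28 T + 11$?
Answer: $\frac{1}{614160} \approx 1.6282 \cdot 10^{-6}$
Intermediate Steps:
$l{\left(T,g \right)} = 11 - 28 T$
$o{\left(j \right)} = -297$ ($o{\left(j \right)} = 11 - 308 = -297$)
$\frac{1}{o{\left(933 \right)} - -614457} = \frac{1}{-297 - -614457} = \frac{1}{-297 + 614457} = \frac{1}{614160}$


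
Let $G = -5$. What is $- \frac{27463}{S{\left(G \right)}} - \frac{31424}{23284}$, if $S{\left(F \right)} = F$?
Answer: $\frac{159822843}{29105} \approx 5491.3$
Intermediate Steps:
$- \frac{27463}{S{\left(G \right)}} - \frac{31424}{23284} = - \frac{27463}{-5} - \frac{31424}{23284} = \left(-27463\right) \left(- \frac{1}{5}\right) - \frac{7856}{5821} = \frac{27463}{5} - \frac{7856}{5821} = \frac{159822843}{29105}$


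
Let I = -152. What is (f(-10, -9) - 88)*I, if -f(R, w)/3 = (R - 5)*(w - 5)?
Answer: 109136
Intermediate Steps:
f(R, w) = -3*(-5 + R)*(-5 + w) (f(R, w) = -3*(R - 5)*(w - 5) = -3*(-5 + R)*(-5 + w))
(f(-10, -9) - 88)*I = ((-75 + 15*(-10) + 15*(-9) - 3*(-10)*(-9)) - 88)*(-152) = ((-75 - 150 - 135 - 270) - 88)*(-152) = (-630 - 88)*(-152) = -718*(-152) = 109136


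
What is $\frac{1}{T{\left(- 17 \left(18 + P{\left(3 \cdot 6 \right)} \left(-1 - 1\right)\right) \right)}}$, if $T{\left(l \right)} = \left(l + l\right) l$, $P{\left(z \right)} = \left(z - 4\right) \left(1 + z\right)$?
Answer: $\frac{1}{152705288} \approx 6.5486 \cdot 10^{-9}$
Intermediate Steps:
$P{\left(z \right)} = \left(1 + z\right) \left(-4 + z\right)$ ($P{\left(z \right)} = \left(-4 + z\right) \left(1 + z\right) = \left(1 + z\right) \left(-4 + z\right)$)
$T{\left(l \right)} = 2 l^{2}$ ($T{\left(l \right)} = 2 l l = 2 l^{2}$)
$\frac{1}{T{\left(- 17 \left(18 + P{\left(3 \cdot 6 \right)} \left(-1 - 1\right)\right) \right)}} = \frac{1}{2 \left(- 17 \left(18 + \left(-4 + \left(3 \cdot 6\right)^{2} - 3 \cdot 3 \cdot 6\right) \left(-1 - 1\right)\right)\right)^{2}} = \frac{1}{2 \left(- 17 \left(18 + \left(-4 + 18^{2} - 54\right) \left(-2\right)\right)\right)^{2}} = \frac{1}{2 \left(- 17 \left(18 + \left(-4 + 324 - 54\right) \left(-2\right)\right)\right)^{2}} = \frac{1}{2 \left(- 17 \left(18 + 266 \left(-2\right)\right)\right)^{2}} = \frac{1}{2 \left(- 17 \left(18 - 532\right)\right)^{2}} = \frac{1}{2 \left(\left(-17\right) \left(-514\right)\right)^{2}} = \frac{1}{2 \cdot 8738^{2}} = \frac{1}{2 \cdot 76352644} = \frac{1}{152705288}$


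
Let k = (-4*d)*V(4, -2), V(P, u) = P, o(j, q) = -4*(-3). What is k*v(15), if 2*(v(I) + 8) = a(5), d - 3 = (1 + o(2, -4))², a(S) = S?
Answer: 15136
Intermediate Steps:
o(j, q) = 12
d = 172 (d = 3 + (1 + 12)² = 3 + 13² = 3 + 169 = 172)
v(I) = -11/2 (v(I) = -8 + (½)*5 = -8 + 5/2 = -11/2)
k = -2752 (k = -4*172*4 = -688*4 = -2752)
k*v(15) = -2752*(-11/2) = 15136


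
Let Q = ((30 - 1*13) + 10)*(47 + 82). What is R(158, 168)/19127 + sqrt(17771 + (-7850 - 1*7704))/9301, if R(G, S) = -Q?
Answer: -3483/19127 + sqrt(2217)/9301 ≈ -0.17704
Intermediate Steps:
Q = 3483 (Q = ((30 - 13) + 10)*129 = (17 + 10)*129 = 27*129 = 3483)
R(G, S) = -3483 (R(G, S) = -1*3483 = -3483)
R(158, 168)/19127 + sqrt(17771 + (-7850 - 1*7704))/9301 = -3483/19127 + sqrt(17771 + (-7850 - 1*7704))/9301 = -3483*1/19127 + sqrt(17771 + (-7850 - 7704))*(1/9301) = -3483/19127 + sqrt(17771 - 15554)*(1/9301) = -3483/19127 + sqrt(2217)*(1/9301) = -3483/19127 + sqrt(2217)/9301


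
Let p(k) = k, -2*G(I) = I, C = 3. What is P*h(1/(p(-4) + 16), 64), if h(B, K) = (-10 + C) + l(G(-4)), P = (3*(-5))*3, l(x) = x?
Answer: 225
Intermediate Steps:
G(I) = -I/2
P = -45 (P = -15*3 = -45)
h(B, K) = -5 (h(B, K) = (-10 + 3) - ½*(-4) = -7 + 2 = -5)
P*h(1/(p(-4) + 16), 64) = -45*(-5) = 225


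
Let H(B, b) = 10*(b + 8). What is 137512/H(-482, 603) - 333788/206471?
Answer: 280348888/13420615 ≈ 20.889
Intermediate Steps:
H(B, b) = 80 + 10*b (H(B, b) = 10*(8 + b) = 80 + 10*b)
137512/H(-482, 603) - 333788/206471 = 137512/(80 + 10*603) - 333788/206471 = 137512/(80 + 6030) - 333788*1/206471 = 137512/6110 - 333788/206471 = 137512*(1/6110) - 333788/206471 = 68756/3055 - 333788/206471 = 280348888/13420615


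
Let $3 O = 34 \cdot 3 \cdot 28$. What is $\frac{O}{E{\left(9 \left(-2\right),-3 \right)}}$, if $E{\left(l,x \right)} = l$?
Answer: $- \frac{476}{9} \approx -52.889$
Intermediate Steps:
$O = 952$ ($O = \frac{34 \cdot 3 \cdot 28}{3} = \frac{102 \cdot 28}{3} = \frac{1}{3} \cdot 2856 = 952$)
$\frac{O}{E{\left(9 \left(-2\right),-3 \right)}} = \frac{952}{9 \left(-2\right)} = \frac{952}{-18} = 952 \left(- \frac{1}{18}\right) = - \frac{476}{9}$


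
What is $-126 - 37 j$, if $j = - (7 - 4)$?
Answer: $-15$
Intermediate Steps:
$j = -3$ ($j = \left(-1\right) 3 = -3$)
$-126 - 37 j = -126 - -111 = -126 + 111 = -15$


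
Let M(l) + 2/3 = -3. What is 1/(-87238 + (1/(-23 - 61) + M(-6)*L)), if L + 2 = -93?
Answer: -28/2432911 ≈ -1.1509e-5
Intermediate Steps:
M(l) = -11/3 (M(l) = -⅔ - 3 = -11/3)
L = -95 (L = -2 - 93 = -95)
1/(-87238 + (1/(-23 - 61) + M(-6)*L)) = 1/(-87238 + (1/(-23 - 61) - 11/3*(-95))) = 1/(-87238 + (1/(-84) + 1045/3)) = 1/(-87238 + (-1/84 + 1045/3)) = 1/(-87238 + 9753/28) = 1/(-2432911/28) = -28/2432911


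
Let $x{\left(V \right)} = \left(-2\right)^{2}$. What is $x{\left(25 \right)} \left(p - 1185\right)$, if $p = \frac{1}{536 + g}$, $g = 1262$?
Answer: $- \frac{4261258}{899} \approx -4740.0$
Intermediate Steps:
$x{\left(V \right)} = 4$
$p = \frac{1}{1798}$ ($p = \frac{1}{536 + 1262} = \frac{1}{1798} \approx 0.00055617$)
$x{\left(25 \right)} \left(p - 1185\right) = 4 \left(\frac{1}{1798} - 1185\right) = 4 \left(- \frac{2130629}{1798}\right) = - \frac{4261258}{899}$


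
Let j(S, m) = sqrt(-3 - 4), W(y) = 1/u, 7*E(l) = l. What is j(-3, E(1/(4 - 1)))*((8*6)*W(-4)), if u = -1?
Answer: -48*I*sqrt(7) ≈ -127.0*I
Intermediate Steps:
E(l) = l/7
W(y) = -1 (W(y) = 1/(-1) = -1)
j(S, m) = I*sqrt(7) (j(S, m) = sqrt(-7) = I*sqrt(7))
j(-3, E(1/(4 - 1)))*((8*6)*W(-4)) = (I*sqrt(7))*((8*6)*(-1)) = (I*sqrt(7))*(48*(-1)) = (I*sqrt(7))*(-48) = -48*I*sqrt(7)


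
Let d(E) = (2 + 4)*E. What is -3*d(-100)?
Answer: 1800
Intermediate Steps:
d(E) = 6*E
-3*d(-100) = -18*(-100) = -3*(-600) = 1800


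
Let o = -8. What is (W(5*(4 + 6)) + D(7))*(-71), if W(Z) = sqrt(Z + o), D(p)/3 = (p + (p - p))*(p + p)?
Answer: -20874 - 71*sqrt(42) ≈ -21334.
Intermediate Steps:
D(p) = 6*p**2 (D(p) = 3*((p + (p - p))*(p + p)) = 3*((p + 0)*(2*p)) = 3*(p*(2*p)) = 3*(2*p**2) = 6*p**2)
W(Z) = sqrt(-8 + Z) (W(Z) = sqrt(Z - 8) = sqrt(-8 + Z))
(W(5*(4 + 6)) + D(7))*(-71) = (sqrt(-8 + 5*(4 + 6)) + 6*7**2)*(-71) = (sqrt(-8 + 5*10) + 6*49)*(-71) = (sqrt(-8 + 50) + 294)*(-71) = (sqrt(42) + 294)*(-71) = (294 + sqrt(42))*(-71) = -20874 - 71*sqrt(42)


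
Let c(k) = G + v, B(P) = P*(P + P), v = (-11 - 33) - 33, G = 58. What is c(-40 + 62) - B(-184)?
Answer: -67731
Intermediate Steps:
v = -77 (v = -44 - 33 = -77)
B(P) = 2*P**2 (B(P) = P*(2*P) = 2*P**2)
c(k) = -19 (c(k) = 58 - 77 = -19)
c(-40 + 62) - B(-184) = -19 - 2*(-184)**2 = -19 - 2*33856 = -19 - 1*67712 = -19 - 67712 = -67731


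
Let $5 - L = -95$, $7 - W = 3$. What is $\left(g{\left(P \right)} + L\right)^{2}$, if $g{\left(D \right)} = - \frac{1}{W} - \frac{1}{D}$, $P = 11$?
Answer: $\frac{19228225}{1936} \approx 9931.9$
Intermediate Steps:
$W = 4$ ($W = 7 - 3 = 4$)
$g{\left(D \right)} = - \frac{1}{4} - \frac{1}{D}$
$L = 100$ ($L = 5 - -95 = 5 + 95 = 100$)
$\left(g{\left(P \right)} + L\right)^{2} = \left(\frac{-4 - 11}{4 \cdot 11} + 100\right)^{2} = \left(\frac{1}{4} \cdot \frac{1}{11} \left(-4 - 11\right) + 100\right)^{2} = \left(\frac{1}{4} \cdot \frac{1}{11} \left(-15\right) + 100\right)^{2} = \left(- \frac{15}{44} + 100\right)^{2} = \left(\frac{4385}{44}\right)^{2} = \frac{19228225}{1936}$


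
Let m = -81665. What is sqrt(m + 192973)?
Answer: 2*sqrt(27827) ≈ 333.63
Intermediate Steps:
sqrt(m + 192973) = sqrt(-81665 + 192973) = sqrt(111308) = 2*sqrt(27827)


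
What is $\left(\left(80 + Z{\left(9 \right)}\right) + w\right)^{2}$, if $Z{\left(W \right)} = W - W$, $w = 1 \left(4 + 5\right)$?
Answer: $7921$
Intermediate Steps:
$w = 9$ ($w = 1 \cdot 9 = 9$)
$Z{\left(W \right)} = 0$
$\left(\left(80 + Z{\left(9 \right)}\right) + w\right)^{2} = \left(\left(80 + 0\right) + 9\right)^{2} = \left(80 + 9\right)^{2} = 89^{2} = 7921$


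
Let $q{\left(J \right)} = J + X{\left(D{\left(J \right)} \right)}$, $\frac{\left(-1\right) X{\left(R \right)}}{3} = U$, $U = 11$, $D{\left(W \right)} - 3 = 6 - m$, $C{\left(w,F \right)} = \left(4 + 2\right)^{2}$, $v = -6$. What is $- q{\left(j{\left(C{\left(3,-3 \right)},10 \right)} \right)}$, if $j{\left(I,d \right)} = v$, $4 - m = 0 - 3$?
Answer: $39$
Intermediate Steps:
$m = 7$ ($m = 4 - \left(0 - 3\right) = 4 - -3 = 4 + 3 = 7$)
$C{\left(w,F \right)} = 36$ ($C{\left(w,F \right)} = 6^{2} = 36$)
$D{\left(W \right)} = 2$ ($D{\left(W \right)} = 3 + \left(6 - 7\right) = 3 - 1 = 2$)
$X{\left(R \right)} = -33$ ($X{\left(R \right)} = \left(-3\right) 11 = -33$)
$j{\left(I,d \right)} = -6$
$q{\left(J \right)} = -33 + J$ ($q{\left(J \right)} = J - 33 = -33 + J$)
$- q{\left(j{\left(C{\left(3,-3 \right)},10 \right)} \right)} = - (-33 - 6) = \left(-1\right) \left(-39\right) = 39$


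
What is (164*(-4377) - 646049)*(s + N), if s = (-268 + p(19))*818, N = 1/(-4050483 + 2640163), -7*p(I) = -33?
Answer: 2899823127772134499/9872240 ≈ 2.9373e+11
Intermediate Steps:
p(I) = 33/7 (p(I) = -⅐*(-33) = 33/7)
N = -1/1410320 (N = 1/(-1410320) = -1/1410320 ≈ -7.0906e-7)
s = -1507574/7 (s = (-268 + 33/7)*818 = -1843/7*818 = -1507574/7 ≈ -2.1537e+5)
(164*(-4377) - 646049)*(s + N) = (164*(-4377) - 646049)*(-1507574/7 - 1/1410320) = (-717828 - 646049)*(-2126161763687/9872240) = -1363877*(-2126161763687/9872240) = 2899823127772134499/9872240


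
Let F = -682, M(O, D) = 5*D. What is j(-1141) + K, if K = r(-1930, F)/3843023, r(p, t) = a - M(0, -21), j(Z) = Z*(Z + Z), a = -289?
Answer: 10006317252342/3843023 ≈ 2.6038e+6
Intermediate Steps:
j(Z) = 2*Z² (j(Z) = Z*(2*Z) = 2*Z²)
r(p, t) = -184 (r(p, t) = -289 - 5*(-21) = -289 - 1*(-105) = -289 + 105 = -184)
K = -184/3843023 ≈ -4.7879e-5
j(-1141) + K = 2*(-1141)² - 184/3843023 = 2*1301881 - 184/3843023 = 2603762 - 184/3843023 = 10006317252342/3843023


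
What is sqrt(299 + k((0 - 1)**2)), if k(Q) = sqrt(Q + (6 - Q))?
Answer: sqrt(299 + sqrt(6)) ≈ 17.362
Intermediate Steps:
k(Q) = sqrt(6)
sqrt(299 + k((0 - 1)**2)) = sqrt(299 + sqrt(6))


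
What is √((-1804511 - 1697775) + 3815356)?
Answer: √313070 ≈ 559.53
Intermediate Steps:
√((-1804511 - 1697775) + 3815356) = √(-3502286 + 3815356) = √313070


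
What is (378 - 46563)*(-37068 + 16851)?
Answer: 933722145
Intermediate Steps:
(378 - 46563)*(-37068 + 16851) = -46185*(-20217) = 933722145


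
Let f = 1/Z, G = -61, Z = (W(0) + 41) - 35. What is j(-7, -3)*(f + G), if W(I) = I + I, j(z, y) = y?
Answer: 365/2 ≈ 182.50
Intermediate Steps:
W(I) = 2*I
Z = 6 (Z = (2*0 + 41) - 35 = (0 + 41) - 35 = 41 - 35 = 6)
f = 1/6 ≈ 0.16667
j(-7, -3)*(f + G) = -3*(1/6 - 61) = -3*(-365/6) = 365/2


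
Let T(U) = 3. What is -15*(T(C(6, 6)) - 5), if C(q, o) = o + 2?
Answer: 30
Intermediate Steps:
C(q, o) = 2 + o
-15*(T(C(6, 6)) - 5) = -15*(3 - 5) = -15*(-2) = 30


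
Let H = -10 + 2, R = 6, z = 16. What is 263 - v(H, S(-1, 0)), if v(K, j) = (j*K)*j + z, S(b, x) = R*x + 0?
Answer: 247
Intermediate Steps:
H = -8
S(b, x) = 6*x (S(b, x) = 6*x + 0 = 6*x)
v(K, j) = 16 + K*j² (v(K, j) = (j*K)*j + 16 = (K*j)*j + 16 = K*j² + 16 = 16 + K*j²)
263 - v(H, S(-1, 0)) = 263 - (16 - 8*(6*0)²) = 263 - (16 - 8*0²) = 263 - (16 - 8*0) = 263 - (16 + 0) = 263 - 1*16 = 263 - 16 = 247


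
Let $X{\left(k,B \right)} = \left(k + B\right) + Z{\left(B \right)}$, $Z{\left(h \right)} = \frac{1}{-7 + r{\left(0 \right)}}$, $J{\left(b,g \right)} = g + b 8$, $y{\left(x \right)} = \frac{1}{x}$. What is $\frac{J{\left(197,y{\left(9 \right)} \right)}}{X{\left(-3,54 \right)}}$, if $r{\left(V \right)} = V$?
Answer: $\frac{99295}{3204} \approx 30.991$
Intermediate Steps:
$J{\left(b,g \right)} = g + 8 b$
$Z{\left(h \right)} = - \frac{1}{7}$ ($Z{\left(h \right)} = \frac{1}{-7 + 0} = \frac{1}{-7} = - \frac{1}{7}$)
$X{\left(k,B \right)} = - \frac{1}{7} + B + k$ ($X{\left(k,B \right)} = \left(k + B\right) - \frac{1}{7} = \left(B + k\right) - \frac{1}{7} = - \frac{1}{7} + B + k$)
$\frac{J{\left(197,y{\left(9 \right)} \right)}}{X{\left(-3,54 \right)}} = \frac{\frac{1}{9} + 8 \cdot 197}{- \frac{1}{7} + 54 - 3} = \frac{\frac{1}{9} + 1576}{\frac{356}{7}} = \frac{14185}{9} \cdot \frac{7}{356} = \frac{99295}{3204}$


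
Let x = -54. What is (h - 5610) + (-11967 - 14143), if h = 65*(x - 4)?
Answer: -35490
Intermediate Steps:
h = -3770 (h = 65*(-54 - 4) = 65*(-58) = -3770)
(h - 5610) + (-11967 - 14143) = (-3770 - 5610) + (-11967 - 14143) = -9380 - 26110 = -35490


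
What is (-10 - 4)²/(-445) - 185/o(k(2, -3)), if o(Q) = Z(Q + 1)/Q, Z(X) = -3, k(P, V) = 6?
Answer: 164454/445 ≈ 369.56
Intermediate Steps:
o(Q) = -3/Q
(-10 - 4)²/(-445) - 185/o(k(2, -3)) = (-10 - 4)²/(-445) - 185/((-3/6)) = (-14)²*(-1/445) - 185/((-3*⅙)) = 196*(-1/445) - 185/(-½) = -196/445 - 185*(-2) = -196/445 + 370 = 164454/445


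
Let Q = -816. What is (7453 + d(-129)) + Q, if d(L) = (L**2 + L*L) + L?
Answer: 39790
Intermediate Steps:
d(L) = L + 2*L**2 (d(L) = (L**2 + L**2) + L = 2*L**2 + L = L + 2*L**2)
(7453 + d(-129)) + Q = (7453 - 129*(1 + 2*(-129))) - 816 = (7453 - 129*(1 - 258)) - 816 = (7453 - 129*(-257)) - 816 = (7453 + 33153) - 816 = 40606 - 816 = 39790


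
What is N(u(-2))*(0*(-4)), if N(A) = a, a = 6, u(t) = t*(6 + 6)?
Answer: 0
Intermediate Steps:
u(t) = 12*t (u(t) = t*12 = 12*t)
N(A) = 6
N(u(-2))*(0*(-4)) = 6*(0*(-4)) = 6*0 = 0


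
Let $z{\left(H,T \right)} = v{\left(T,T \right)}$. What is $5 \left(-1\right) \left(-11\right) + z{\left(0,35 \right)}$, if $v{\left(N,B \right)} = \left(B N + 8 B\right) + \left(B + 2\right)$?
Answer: $1597$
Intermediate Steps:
$v{\left(N,B \right)} = 2 + 9 B + B N$ ($v{\left(N,B \right)} = \left(8 B + B N\right) + \left(2 + B\right) = 2 + 9 B + B N$)
$z{\left(H,T \right)} = 2 + T^{2} + 9 T$ ($z{\left(H,T \right)} = 2 + 9 T + T T = 2 + 9 T + T^{2} = 2 + T^{2} + 9 T$)
$5 \left(-1\right) \left(-11\right) + z{\left(0,35 \right)} = 5 \left(-1\right) \left(-11\right) + \left(2 + 35^{2} + 9 \cdot 35\right) = \left(-5\right) \left(-11\right) + \left(2 + 1225 + 315\right) = 55 + 1542 = 1597$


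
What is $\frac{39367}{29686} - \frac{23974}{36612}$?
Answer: $\frac{91201555}{135857979} \approx 0.6713$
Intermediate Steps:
$\frac{39367}{29686} - \frac{23974}{36612} = 39367 \cdot \frac{1}{29686} - \frac{11987}{18306} = \frac{39367}{29686} - \frac{11987}{18306} = \frac{91201555}{135857979}$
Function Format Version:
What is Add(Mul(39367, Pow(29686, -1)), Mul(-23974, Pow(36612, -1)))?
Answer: Rational(91201555, 135857979) ≈ 0.67130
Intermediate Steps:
Add(Mul(39367, Pow(29686, -1)), Mul(-23974, Pow(36612, -1))) = Add(Mul(39367, Rational(1, 29686)), Mul(-23974, Rational(1, 36612))) = Add(Rational(39367, 29686), Rational(-11987, 18306)) = Rational(91201555, 135857979)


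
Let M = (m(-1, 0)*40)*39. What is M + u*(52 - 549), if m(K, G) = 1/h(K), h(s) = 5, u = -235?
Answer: 117107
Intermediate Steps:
m(K, G) = ⅕ (m(K, G) = 1/5 = ⅕)
M = 312 (M = ((⅕)*40)*39 = 8*39 = 312)
M + u*(52 - 549) = 312 - 235*(52 - 549) = 312 - 235*(-497) = 312 + 116795 = 117107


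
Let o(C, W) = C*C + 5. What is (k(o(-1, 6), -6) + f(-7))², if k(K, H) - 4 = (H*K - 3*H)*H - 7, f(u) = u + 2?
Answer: 10000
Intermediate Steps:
o(C, W) = 5 + C² (o(C, W) = C² + 5 = 5 + C²)
f(u) = 2 + u
k(K, H) = -3 + H*(-3*H + H*K) (k(K, H) = 4 + ((H*K - 3*H)*H - 7) = 4 + ((-3*H + H*K)*H - 7) = 4 + (H*(-3*H + H*K) - 7) = 4 + (-7 + H*(-3*H + H*K)) = -3 + H*(-3*H + H*K))
(k(o(-1, 6), -6) + f(-7))² = ((-3 - 3*(-6)² + (5 + (-1)²)*(-6)²) + (2 - 7))² = ((-3 - 3*36 + (5 + 1)*36) - 5)² = ((-3 - 108 + 6*36) - 5)² = ((-3 - 108 + 216) - 5)² = (105 - 5)² = 100² = 10000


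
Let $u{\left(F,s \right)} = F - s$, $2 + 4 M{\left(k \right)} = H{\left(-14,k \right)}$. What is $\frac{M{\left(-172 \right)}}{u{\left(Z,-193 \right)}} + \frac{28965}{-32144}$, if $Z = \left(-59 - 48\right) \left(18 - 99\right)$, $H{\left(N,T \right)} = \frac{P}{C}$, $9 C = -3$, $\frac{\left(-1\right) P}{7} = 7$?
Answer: $- \frac{6386617}{7119896} \approx -0.89701$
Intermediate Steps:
$P = -49$ ($P = \left(-7\right) 7 = -49$)
$C = - \frac{1}{3}$ ($C = \frac{1}{9} \left(-3\right) = - \frac{1}{3} \approx -0.33333$)
$H{\left(N,T \right)} = 147$ ($H{\left(N,T \right)} = - \frac{49}{- \frac{1}{3}} = \left(-49\right) \left(-3\right) = 147$)
$M{\left(k \right)} = \frac{145}{4}$ ($M{\left(k \right)} = - \frac{1}{2} + \frac{1}{4} \cdot 147 = - \frac{1}{2} + \frac{147}{4} = \frac{145}{4}$)
$Z = 8667$ ($Z = \left(-107\right) \left(-81\right) = 8667$)
$\frac{M{\left(-172 \right)}}{u{\left(Z,-193 \right)}} + \frac{28965}{-32144} = \frac{145}{4 \left(8667 - -193\right)} + \frac{28965}{-32144} = \frac{145}{4 \left(8667 + 193\right)} + 28965 \left(- \frac{1}{32144}\right) = \frac{145}{4 \cdot 8860} - \frac{28965}{32144} = \frac{145}{4} \cdot \frac{1}{8860} - \frac{28965}{32144} = \frac{29}{7088} - \frac{28965}{32144} = - \frac{6386617}{7119896}$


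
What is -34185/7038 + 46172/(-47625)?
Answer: -72334043/12414250 ≈ -5.8267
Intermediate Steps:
-34185/7038 + 46172/(-47625) = -34185*1/7038 + 46172*(-1/47625) = -11395/2346 - 46172/47625 = -72334043/12414250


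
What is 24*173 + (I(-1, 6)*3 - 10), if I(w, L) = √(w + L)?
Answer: 4142 + 3*√5 ≈ 4148.7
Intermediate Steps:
I(w, L) = √(L + w)
24*173 + (I(-1, 6)*3 - 10) = 24*173 + (√(6 - 1)*3 - 10) = 4152 + (√5*3 - 10) = 4152 + (3*√5 - 10) = 4152 + (-10 + 3*√5) = 4142 + 3*√5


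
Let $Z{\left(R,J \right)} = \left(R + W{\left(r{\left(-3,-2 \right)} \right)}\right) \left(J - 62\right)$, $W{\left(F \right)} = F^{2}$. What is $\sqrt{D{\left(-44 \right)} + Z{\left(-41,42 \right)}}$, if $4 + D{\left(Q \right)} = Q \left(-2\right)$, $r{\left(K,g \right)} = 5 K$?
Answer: $2 i \sqrt{899} \approx 59.967 i$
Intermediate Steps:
$Z{\left(R,J \right)} = \left(-62 + J\right) \left(225 + R\right)$ ($Z{\left(R,J \right)} = \left(R + \left(5 \left(-3\right)\right)^{2}\right) \left(J - 62\right) = \left(R + \left(-15\right)^{2}\right) \left(-62 + J\right) = \left(R + 225\right) \left(-62 + J\right) = \left(225 + R\right) \left(-62 + J\right) = \left(-62 + J\right) \left(225 + R\right)$)
$D{\left(Q \right)} = -4 - 2 Q$ ($D{\left(Q \right)} = -4 + Q \left(-2\right) = -4 - 2 Q$)
$\sqrt{D{\left(-44 \right)} + Z{\left(-41,42 \right)}} = \sqrt{\left(-4 - -88\right) + \left(-13950 - -2542 + 225 \cdot 42 + 42 \left(-41\right)\right)} = \sqrt{\left(-4 + 88\right) + \left(-13950 + 2542 + 9450 - 1722\right)} = \sqrt{84 - 3680} = \sqrt{-3596} = 2 i \sqrt{899}$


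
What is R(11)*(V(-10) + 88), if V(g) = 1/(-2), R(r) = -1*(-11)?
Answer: 1925/2 ≈ 962.50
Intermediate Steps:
R(r) = 11
V(g) = -1/2
R(11)*(V(-10) + 88) = 11*(-1/2 + 88) = 11*(175/2) = 1925/2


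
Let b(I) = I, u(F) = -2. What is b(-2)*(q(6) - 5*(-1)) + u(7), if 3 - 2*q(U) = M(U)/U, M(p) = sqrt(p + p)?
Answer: -15 + sqrt(3)/3 ≈ -14.423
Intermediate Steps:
M(p) = sqrt(2)*sqrt(p) (M(p) = sqrt(2*p) = sqrt(2)*sqrt(p))
q(U) = 3/2 - sqrt(2)/(2*sqrt(U)) (q(U) = 3/2 - sqrt(2)*sqrt(U)/(2*U) = 3/2 - sqrt(2)/(2*sqrt(U)))
b(-2)*(q(6) - 5*(-1)) + u(7) = -2*((3/2 - sqrt(2)/(2*sqrt(6))) - 5*(-1)) - 2 = -2*((3/2 - sqrt(2)*sqrt(6)/6/2) + 5) - 2 = -2*((3/2 - sqrt(3)/6) + 5) - 2 = -2*(13/2 - sqrt(3)/6) - 2 = (-13 + sqrt(3)/3) - 2 = -15 + sqrt(3)/3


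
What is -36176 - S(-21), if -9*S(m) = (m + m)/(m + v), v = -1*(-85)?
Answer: -3472903/96 ≈ -36176.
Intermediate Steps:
v = 85
S(m) = -2*m/(9*(85 + m)) (S(m) = -(m + m)/(9*(m + 85)) = -2*m/(9*(85 + m)))
-36176 - S(-21) = -36176 - (-2)*(-21)/(765 + 9*(-21)) = -36176 - (-2)*(-21)/(765 - 189) = -36176 - (-2)*(-21)/576 = -36176 - 1*7/96 = -36176 - 7/96 = -3472903/96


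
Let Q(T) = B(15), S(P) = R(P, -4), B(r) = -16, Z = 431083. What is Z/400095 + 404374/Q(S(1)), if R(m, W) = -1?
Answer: -80890559101/3200760 ≈ -25272.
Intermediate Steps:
S(P) = -1
Q(T) = -16
Z/400095 + 404374/Q(S(1)) = 431083/400095 + 404374/(-16) = 431083*(1/400095) + 404374*(-1/16) = 431083/400095 - 202187/8 = -80890559101/3200760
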